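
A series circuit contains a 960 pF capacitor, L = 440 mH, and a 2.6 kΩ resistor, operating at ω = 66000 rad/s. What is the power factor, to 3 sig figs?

0.192

X_L = ωL = 29000 Ω
X_C = 1/(ωC) = 15800 Ω
Net reactance X = X_L − X_C = 13300 Ω
Z = 2600 + j13300 Ω
|Z| = √(2600² + 13300²) = 13500 Ω
∠Z = arctan(13300/2600) = 78.9°
cos φ = cos(78.9°) = 0.192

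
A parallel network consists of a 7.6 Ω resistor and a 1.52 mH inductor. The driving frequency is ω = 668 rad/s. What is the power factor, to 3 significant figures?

X_L = ωL = 1.02 Ω
Parallel: admittances add. Y = 1/R + 1/(jωL)
Y = (0.132 − j0.985) S
|Y| = 0.994 S → |Z| = 1/|Y| = 1.01 Ω, ∠Z = −∠Y = 82.4°
cos φ = cos(82.4°) = 0.132

0.132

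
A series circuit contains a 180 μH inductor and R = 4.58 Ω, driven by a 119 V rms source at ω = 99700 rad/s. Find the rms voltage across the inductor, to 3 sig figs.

X_L = ωL = 17.9 Ω
Z = 4.58 + j17.9 Ω
|Z| = √(4.58² + 17.9²) = 18.5 Ω
I = V/|Z| = 6.43 A
V_L = I·|Z_L| = 6.43 × 17.9 = 115 V

115 V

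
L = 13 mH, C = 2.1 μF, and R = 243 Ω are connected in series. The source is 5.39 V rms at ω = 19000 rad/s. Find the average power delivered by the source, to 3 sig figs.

X_L = ωL = 247 Ω
X_C = 1/(ωC) = 25.1 Ω
Net reactance X = X_L − X_C = 222 Ω
Z = 243 + j222 Ω
|Z| = √(243² + 222²) = 329 Ω
∠Z = arctan(222/243) = 42.4°
I = V/|Z| = 16.4 mA
P = VI cos φ = 5.39 × 0.0164 × cos(42.4°) = 65.2 mW

65.2 mW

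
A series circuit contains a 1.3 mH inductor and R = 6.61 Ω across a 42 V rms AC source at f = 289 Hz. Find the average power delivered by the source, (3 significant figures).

ω = 2πf = 1816 rad/s
X_L = ωL = 2.36 Ω
Z = 6.61 + j2.36 Ω
|Z| = √(6.61² + 2.36²) = 7.02 Ω
∠Z = arctan(2.36/6.61) = 19.7°
I = V/|Z| = 5.98 A
P = VI cos φ = 42 × 5.98 × cos(19.7°) = 237 W

237 W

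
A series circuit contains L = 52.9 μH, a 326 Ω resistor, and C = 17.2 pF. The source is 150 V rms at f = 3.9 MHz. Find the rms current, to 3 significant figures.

ω = 2πf = 2.45e+07 rad/s
X_L = ωL = 1300 Ω
X_C = 1/(ωC) = 2370 Ω
Net reactance X = X_L − X_C = -1080 Ω
Z = 326 − j1080 Ω
|Z| = √(326² + 1080²) = 1120 Ω
I = V/|Z| = 150/1120 = 133 mA

133 mA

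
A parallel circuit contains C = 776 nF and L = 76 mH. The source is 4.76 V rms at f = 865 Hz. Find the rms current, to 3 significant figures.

ω = 2πf = 5435 rad/s
X_L = ωL = 413 Ω
X_C = 1/(ωC) = 237 Ω
Parallel: admittances add. Y = 1/(jωL) + jωC
Y = (0 + j0.00180) S
|Y| = 0.00180 S → |Z| = 1/|Y| = 557 Ω, ∠Z = −∠Y = -90.0°
I = V/|Z| = 4.76/557 = 8.55 mA

8.55 mA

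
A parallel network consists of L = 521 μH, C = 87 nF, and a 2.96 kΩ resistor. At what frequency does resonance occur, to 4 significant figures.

ω₀ = 1/√(LC) = 1/√(0.000521 × 8.7e-08) = 148500 rad/s
f₀ = ω₀/(2π) = 23.64 kHz

23.64 kHz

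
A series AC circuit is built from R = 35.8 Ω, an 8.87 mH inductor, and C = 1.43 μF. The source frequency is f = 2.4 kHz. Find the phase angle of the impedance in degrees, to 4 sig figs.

67.72°

ω = 2πf = 15080 rad/s
X_L = ωL = 133.8 Ω
X_C = 1/(ωC) = 46.37 Ω
Net reactance X = X_L − X_C = 87.38 Ω
Z = 35.80 + j87.38 Ω
|Z| = √(35.80² + 87.38²) = 94.43 Ω
∠Z = arctan(87.38/35.80) = 67.72°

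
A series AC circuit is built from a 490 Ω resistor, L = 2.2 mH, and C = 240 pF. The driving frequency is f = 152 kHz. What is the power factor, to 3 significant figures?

ω = 2πf = 955000 rad/s
X_L = ωL = 2100 Ω
X_C = 1/(ωC) = 4360 Ω
Net reactance X = X_L − X_C = -2260 Ω
Z = 490 − j2260 Ω
|Z| = √(490² + 2260²) = 2310 Ω
∠Z = arctan(-2260/490) = -77.8°
cos φ = cos(-77.8°) = 0.212

0.212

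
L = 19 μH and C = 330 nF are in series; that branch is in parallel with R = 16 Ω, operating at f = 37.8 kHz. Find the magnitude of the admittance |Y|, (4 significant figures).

ω = 2πf = 237500 rad/s
X_L = ωL = 4.513 Ω
X_C = 1/(ωC) = 12.76 Ω
Branch 1: Z₁ = R = 16.00 Ω
Branch 2 (series LC): Z₂ = j(X_L − X_C) = −j8.246 Ω
Parallel: Z = Z₁Z₂/(Z₁+Z₂), |Z| = 7.330 Ω, ∠Z = -62.73°
|Y| = 1/|Z| = 136.4 mS

136.4 mS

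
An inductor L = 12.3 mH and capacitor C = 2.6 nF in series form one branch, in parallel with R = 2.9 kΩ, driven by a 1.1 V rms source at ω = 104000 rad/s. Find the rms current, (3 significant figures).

592 μA

X_L = ωL = 1280 Ω
X_C = 1/(ωC) = 3700 Ω
Branch 1: Z₁ = R = 2900 Ω
Branch 2 (series LC): Z₂ = j(X_L − X_C) = −j2420 Ω
Parallel: Z = Z₁Z₂/(Z₁+Z₂), |Z| = 1860 Ω, ∠Z = -50.2°
I = V/|Z| = 1.1/1860 = 592 μA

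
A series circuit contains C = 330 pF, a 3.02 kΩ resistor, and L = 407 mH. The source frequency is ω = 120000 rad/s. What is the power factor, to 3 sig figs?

0.127

X_L = ωL = 48800 Ω
X_C = 1/(ωC) = 25300 Ω
Net reactance X = X_L − X_C = 23600 Ω
Z = 3020 + j23600 Ω
|Z| = √(3020² + 23600²) = 23800 Ω
∠Z = arctan(23600/3020) = 82.7°
cos φ = cos(82.7°) = 0.127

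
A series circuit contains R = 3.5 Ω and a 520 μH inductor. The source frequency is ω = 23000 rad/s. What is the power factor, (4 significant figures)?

0.2809

X_L = ωL = 11.96 Ω
Z = 3.500 + j11.96 Ω
|Z| = √(3.500² + 11.96²) = 12.46 Ω
∠Z = arctan(11.96/3.500) = 73.69°
cos φ = cos(73.69°) = 0.2809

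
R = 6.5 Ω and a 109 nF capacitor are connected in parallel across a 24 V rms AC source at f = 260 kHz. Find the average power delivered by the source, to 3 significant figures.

88.6 W

ω = 2πf = 1.634e+06 rad/s
X_C = 1/(ωC) = 5.62 Ω
Parallel: admittances add. Y = 1/R + jωC
Y = (0.154 + j0.178) S
|Y| = 0.235 S → |Z| = 1/|Y| = 4.25 Ω, ∠Z = −∠Y = -49.2°
I = V/|Z| = 5.65 A
P = VI cos φ = 24 × 5.65 × cos(-49.2°) = 88.6 W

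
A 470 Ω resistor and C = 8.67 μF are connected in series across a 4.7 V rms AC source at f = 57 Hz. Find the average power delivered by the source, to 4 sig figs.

ω = 2πf = 358.1 rad/s
X_C = 1/(ωC) = 322.1 Ω
Z = 470.0 − j322.1 Ω
|Z| = √(470.0² + 322.1²) = 569.8 Ω
∠Z = arctan(-322.1/470.0) = -34.42°
I = V/|Z| = 8.249 mA
P = VI cos φ = 4.7 × 0.008249 × cos(-34.42°) = 31.98 mW

31.98 mW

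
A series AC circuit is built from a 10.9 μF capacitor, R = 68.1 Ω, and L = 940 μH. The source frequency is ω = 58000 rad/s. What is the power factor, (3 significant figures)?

X_L = ωL = 54.5 Ω
X_C = 1/(ωC) = 1.58 Ω
Net reactance X = X_L − X_C = 52.9 Ω
Z = 68.1 + j52.9 Ω
|Z| = √(68.1² + 52.9²) = 86.3 Ω
∠Z = arctan(52.9/68.1) = 37.9°
cos φ = cos(37.9°) = 0.790

0.790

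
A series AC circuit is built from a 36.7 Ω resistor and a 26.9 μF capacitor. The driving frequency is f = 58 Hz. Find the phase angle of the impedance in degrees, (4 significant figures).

-70.21°

ω = 2πf = 364.4 rad/s
X_C = 1/(ωC) = 102.0 Ω
Z = 36.70 − j102.0 Ω
|Z| = √(36.70² + 102.0²) = 108.4 Ω
∠Z = arctan(-102.0/36.70) = -70.21°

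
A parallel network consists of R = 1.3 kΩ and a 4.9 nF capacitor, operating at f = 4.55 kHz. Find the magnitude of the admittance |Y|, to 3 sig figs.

ω = 2πf = 28590 rad/s
X_C = 1/(ωC) = 7140 Ω
Parallel: admittances add. Y = 1/R + jωC
Y = (0.000769 + j0.000140) S
|Y| = 0.000782 S → |Z| = 1/|Y| = 1280 Ω, ∠Z = −∠Y = -10.3°

782 μS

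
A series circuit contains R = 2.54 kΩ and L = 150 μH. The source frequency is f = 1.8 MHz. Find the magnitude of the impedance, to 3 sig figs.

3050 Ω

ω = 2πf = 1.131e+07 rad/s
X_L = ωL = 1700 Ω
Z = 2540 + j1700 Ω
|Z| = √(2540² + 1700²) = 3050 Ω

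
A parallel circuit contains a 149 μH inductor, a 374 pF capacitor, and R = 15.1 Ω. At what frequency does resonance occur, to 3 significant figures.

ω₀ = 1/√(LC) = 1/√(0.000149 × 3.74e-10) = 4.236e+06 rad/s
f₀ = ω₀/(2π) = 674 kHz

674 kHz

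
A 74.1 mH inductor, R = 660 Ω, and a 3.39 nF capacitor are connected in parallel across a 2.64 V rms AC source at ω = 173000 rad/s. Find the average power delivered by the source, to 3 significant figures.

X_L = ωL = 12800 Ω
X_C = 1/(ωC) = 1710 Ω
Parallel: admittances add. Y = 1/R + 1/(jωL) + jωC
Y = (0.00152 + j0.000508) S
|Y| = 0.00160 S → |Z| = 1/|Y| = 626 Ω, ∠Z = −∠Y = -18.6°
I = V/|Z| = 4.22 mA
P = VI cos φ = 2.64 × 0.00422 × cos(-18.6°) = 10.6 mW

10.6 mW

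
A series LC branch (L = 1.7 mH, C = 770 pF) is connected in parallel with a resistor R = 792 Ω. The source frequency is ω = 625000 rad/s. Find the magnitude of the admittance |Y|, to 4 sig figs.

1.601 mS

X_L = ωL = 1062 Ω
X_C = 1/(ωC) = 2078 Ω
Branch 1: Z₁ = R = 792.0 Ω
Branch 2 (series LC): Z₂ = j(X_L − X_C) = −j1015 Ω
Parallel: Z = Z₁Z₂/(Z₁+Z₂), |Z| = 624.5 Ω, ∠Z = -37.95°
|Y| = 1/|Z| = 1.601 mS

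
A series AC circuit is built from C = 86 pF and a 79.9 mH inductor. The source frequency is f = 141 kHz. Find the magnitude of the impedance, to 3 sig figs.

57700 Ω

ω = 2πf = 885900 rad/s
X_L = ωL = 70800 Ω
X_C = 1/(ωC) = 13100 Ω
Net reactance X = X_L − X_C = 57700 Ω
Z = j57700 Ω
|Z| = √(0² + 57700²) = 57700 Ω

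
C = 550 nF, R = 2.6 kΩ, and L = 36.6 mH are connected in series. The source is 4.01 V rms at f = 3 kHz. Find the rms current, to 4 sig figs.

ω = 2πf = 18850 rad/s
X_L = ωL = 689.9 Ω
X_C = 1/(ωC) = 96.46 Ω
Net reactance X = X_L − X_C = 593.4 Ω
Z = 2600 + j593.4 Ω
|Z| = √(2600² + 593.4²) = 2667 Ω
I = V/|Z| = 4.01/2667 = 1.504 mA

1.504 mA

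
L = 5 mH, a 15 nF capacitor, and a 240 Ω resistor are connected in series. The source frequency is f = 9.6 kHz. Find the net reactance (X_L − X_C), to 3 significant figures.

ω = 2πf = 60320 rad/s
X_L = ωL = 302 Ω
X_C = 1/(ωC) = 1110 Ω
X = 302 − 1110 = -804 Ω

-804 Ω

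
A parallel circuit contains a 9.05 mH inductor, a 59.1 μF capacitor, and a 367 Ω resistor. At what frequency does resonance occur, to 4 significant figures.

217.6 Hz

ω₀ = 1/√(LC) = 1/√(0.00905 × 5.91e-05) = 1367 rad/s
f₀ = ω₀/(2π) = 217.6 Hz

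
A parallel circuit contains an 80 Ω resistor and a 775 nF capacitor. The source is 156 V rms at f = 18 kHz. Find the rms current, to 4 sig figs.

ω = 2πf = 113100 rad/s
X_C = 1/(ωC) = 11.41 Ω
Parallel: admittances add. Y = 1/R + jωC
Y = (0.01250 + j0.08765) S
|Y| = 0.08854 S → |Z| = 1/|Y| = 11.29 Ω, ∠Z = −∠Y = -81.88°
I = V/|Z| = 156/11.29 = 13.81 A

13.81 A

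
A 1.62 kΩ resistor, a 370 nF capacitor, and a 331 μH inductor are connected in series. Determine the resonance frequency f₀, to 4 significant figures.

14.38 kHz

ω₀ = 1/√(LC) = 1/√(0.000331 × 3.7e-07) = 90360 rad/s
f₀ = ω₀/(2π) = 14.38 kHz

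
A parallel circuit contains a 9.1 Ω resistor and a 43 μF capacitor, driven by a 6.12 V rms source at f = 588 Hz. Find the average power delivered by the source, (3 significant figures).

ω = 2πf = 3695 rad/s
X_C = 1/(ωC) = 6.29 Ω
Parallel: admittances add. Y = 1/R + jωC
Y = (0.110 + j0.159) S
|Y| = 0.193 S → |Z| = 1/|Y| = 5.18 Ω, ∠Z = −∠Y = -55.3°
I = V/|Z| = 1.18 A
P = VI cos φ = 6.12 × 1.18 × cos(-55.3°) = 4.12 W

4.12 W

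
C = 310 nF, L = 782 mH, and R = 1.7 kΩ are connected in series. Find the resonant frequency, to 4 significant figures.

323.2 Hz

ω₀ = 1/√(LC) = 1/√(0.782 × 3.1e-07) = 2031 rad/s
f₀ = ω₀/(2π) = 323.2 Hz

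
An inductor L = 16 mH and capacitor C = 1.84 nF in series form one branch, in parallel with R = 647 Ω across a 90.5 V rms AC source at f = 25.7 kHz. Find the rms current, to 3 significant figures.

182 mA

ω = 2πf = 161500 rad/s
X_L = ωL = 2580 Ω
X_C = 1/(ωC) = 3370 Ω
Branch 1: Z₁ = R = 647 Ω
Branch 2 (series LC): Z₂ = j(X_L − X_C) = −j782 Ω
Parallel: Z = Z₁Z₂/(Z₁+Z₂), |Z| = 499 Ω, ∠Z = -39.6°
I = V/|Z| = 90.5/499 = 182 mA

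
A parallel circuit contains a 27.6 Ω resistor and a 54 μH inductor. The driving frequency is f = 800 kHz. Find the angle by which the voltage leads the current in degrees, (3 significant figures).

5.81°

ω = 2πf = 5.027e+06 rad/s
X_L = ωL = 271 Ω
Parallel: admittances add. Y = 1/R + 1/(jωL)
Y = (0.0362 − j0.00368) S
|Y| = 0.0364 S → |Z| = 1/|Y| = 27.5 Ω, ∠Z = −∠Y = 5.81°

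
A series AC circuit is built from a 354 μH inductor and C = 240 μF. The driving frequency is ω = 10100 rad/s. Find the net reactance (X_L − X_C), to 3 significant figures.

X_L = ωL = 3.58 Ω
X_C = 1/(ωC) = 0.413 Ω
X = 3.58 − 0.413 = 3.16 Ω

3.16 Ω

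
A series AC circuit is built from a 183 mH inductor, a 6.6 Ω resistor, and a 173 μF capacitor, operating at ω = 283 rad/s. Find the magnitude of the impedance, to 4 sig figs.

32.05 Ω

X_L = ωL = 51.79 Ω
X_C = 1/(ωC) = 20.43 Ω
Net reactance X = X_L − X_C = 31.36 Ω
Z = 6.600 + j31.36 Ω
|Z| = √(6.600² + 31.36²) = 32.05 Ω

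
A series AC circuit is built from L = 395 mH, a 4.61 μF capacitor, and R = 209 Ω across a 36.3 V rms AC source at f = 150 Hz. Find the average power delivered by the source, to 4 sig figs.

ω = 2πf = 942.5 rad/s
X_L = ωL = 372.3 Ω
X_C = 1/(ωC) = 230.2 Ω
Net reactance X = X_L − X_C = 142.1 Ω
Z = 209.0 + j142.1 Ω
|Z| = √(209.0² + 142.1²) = 252.7 Ω
∠Z = arctan(142.1/209.0) = 34.22°
I = V/|Z| = 143.6 mA
P = VI cos φ = 36.3 × 0.1436 × cos(34.22°) = 4.311 W

4.311 W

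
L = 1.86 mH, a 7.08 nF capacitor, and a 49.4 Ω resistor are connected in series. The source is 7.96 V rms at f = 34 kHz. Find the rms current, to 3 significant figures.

ω = 2πf = 213600 rad/s
X_L = ωL = 397 Ω
X_C = 1/(ωC) = 661 Ω
Net reactance X = X_L − X_C = -264 Ω
Z = 49.4 − j264 Ω
|Z| = √(49.4² + 264²) = 268 Ω
I = V/|Z| = 7.96/268 = 29.7 mA

29.7 mA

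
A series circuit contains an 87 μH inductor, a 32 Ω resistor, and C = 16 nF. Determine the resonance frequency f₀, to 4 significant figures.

134.9 kHz

ω₀ = 1/√(LC) = 1/√(8.7e-05 × 1.6e-08) = 847600 rad/s
f₀ = ω₀/(2π) = 134.9 kHz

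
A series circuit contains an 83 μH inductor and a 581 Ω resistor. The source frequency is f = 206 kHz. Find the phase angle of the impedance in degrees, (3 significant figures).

ω = 2πf = 1.294e+06 rad/s
X_L = ωL = 107 Ω
Z = 581 + j107 Ω
|Z| = √(581² + 107²) = 591 Ω
∠Z = arctan(107/581) = 10.5°

10.5°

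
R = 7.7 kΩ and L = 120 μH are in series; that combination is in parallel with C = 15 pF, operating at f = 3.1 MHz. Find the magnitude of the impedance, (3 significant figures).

3540 Ω

ω = 2πf = 1.948e+07 rad/s
X_L = ωL = 2340 Ω
X_C = 1/(ωC) = 3420 Ω
Branch 1 (R+jX_L): Z₁ = 7700 + j2340 Ω, |Z₁| = 8050 Ω
Branch 2 (−jX_C): Z₂ = −j3420 Ω
Parallel: Z = Z₁Z₂/(Z₁+Z₂), |Z| = 3540 Ω, ∠Z = -65.1°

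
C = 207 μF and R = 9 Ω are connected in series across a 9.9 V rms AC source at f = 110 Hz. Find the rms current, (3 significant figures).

869 mA

ω = 2πf = 691.2 rad/s
X_C = 1/(ωC) = 6.99 Ω
Z = 9.00 − j6.99 Ω
|Z| = √(9.00² + 6.99²) = 11.4 Ω
I = V/|Z| = 9.9/11.4 = 869 mA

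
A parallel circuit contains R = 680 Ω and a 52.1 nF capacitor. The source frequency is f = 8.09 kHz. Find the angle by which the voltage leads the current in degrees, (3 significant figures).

ω = 2πf = 50830 rad/s
X_C = 1/(ωC) = 378 Ω
Parallel: admittances add. Y = 1/R + jωC
Y = (0.00147 + j0.00265) S
|Y| = 0.00303 S → |Z| = 1/|Y| = 330 Ω, ∠Z = −∠Y = -61.0°

-61.0°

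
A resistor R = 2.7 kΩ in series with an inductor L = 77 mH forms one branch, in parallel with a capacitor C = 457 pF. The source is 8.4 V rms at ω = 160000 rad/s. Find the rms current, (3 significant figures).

147 μA

X_L = ωL = 12300 Ω
X_C = 1/(ωC) = 13700 Ω
Branch 1 (R+jX_L): Z₁ = 2700 + j12300 Ω, |Z₁| = 12600 Ω
Branch 2 (−jX_C): Z₂ = −j13700 Ω
Parallel: Z = Z₁Z₂/(Z₁+Z₂), |Z| = 57100 Ω, ∠Z = 14.3°
I = V/|Z| = 8.4/57100 = 147 μA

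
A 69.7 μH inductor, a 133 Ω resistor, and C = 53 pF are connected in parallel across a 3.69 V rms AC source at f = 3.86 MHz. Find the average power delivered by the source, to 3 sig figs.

ω = 2πf = 2.425e+07 rad/s
X_L = ωL = 1690 Ω
X_C = 1/(ωC) = 778 Ω
Parallel: admittances add. Y = 1/R + 1/(jωL) + jωC
Y = (0.00752 + j0.000694) S
|Y| = 0.00755 S → |Z| = 1/|Y| = 132 Ω, ∠Z = −∠Y = -5.27°
I = V/|Z| = 27.9 mA
P = VI cos φ = 3.69 × 0.0279 × cos(-5.27°) = 102 mW

102 mW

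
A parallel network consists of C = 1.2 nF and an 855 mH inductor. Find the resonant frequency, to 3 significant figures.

ω₀ = 1/√(LC) = 1/√(0.855 × 1.2e-09) = 31220 rad/s
f₀ = ω₀/(2π) = 4.97 kHz

4.97 kHz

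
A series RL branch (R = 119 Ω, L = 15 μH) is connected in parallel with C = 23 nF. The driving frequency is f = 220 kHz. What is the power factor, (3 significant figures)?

ω = 2πf = 1.382e+06 rad/s
X_L = ωL = 20.7 Ω
X_C = 1/(ωC) = 31.5 Ω
Branch 1 (R+jX_L): Z₁ = 119 + j20.7 Ω, |Z₁| = 121 Ω
Branch 2 (−jX_C): Z₂ = −j31.5 Ω
Parallel: Z = Z₁Z₂/(Z₁+Z₂), |Z| = 31.8 Ω, ∠Z = -75.0°
cos φ = cos(-75.0°) = 0.259

0.259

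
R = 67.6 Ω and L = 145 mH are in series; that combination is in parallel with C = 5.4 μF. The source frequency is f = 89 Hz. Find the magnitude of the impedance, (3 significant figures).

135 Ω

ω = 2πf = 559.2 rad/s
X_L = ωL = 81.1 Ω
X_C = 1/(ωC) = 331 Ω
Branch 1 (R+jX_L): Z₁ = 67.6 + j81.1 Ω, |Z₁| = 106 Ω
Branch 2 (−jX_C): Z₂ = −j331 Ω
Parallel: Z = Z₁Z₂/(Z₁+Z₂), |Z| = 135 Ω, ∠Z = 35.1°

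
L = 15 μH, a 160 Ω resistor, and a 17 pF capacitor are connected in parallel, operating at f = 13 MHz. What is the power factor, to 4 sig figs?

ω = 2πf = 8.168e+07 rad/s
X_L = ωL = 1225 Ω
X_C = 1/(ωC) = 720.2 Ω
Parallel: admittances add. Y = 1/R + 1/(jωL) + jωC
Y = (0.006250 + j0.0005724) S
|Y| = 0.006276 S → |Z| = 1/|Y| = 159.3 Ω, ∠Z = −∠Y = -5.233°
cos φ = cos(-5.233°) = 0.9958

0.9958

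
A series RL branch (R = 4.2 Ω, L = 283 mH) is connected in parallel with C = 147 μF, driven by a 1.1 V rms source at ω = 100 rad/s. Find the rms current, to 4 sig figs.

22.58 mA

X_L = ωL = 28.30 Ω
X_C = 1/(ωC) = 68.03 Ω
Branch 1 (R+jX_L): Z₁ = 4.200 + j28.30 Ω, |Z₁| = 28.61 Ω
Branch 2 (−jX_C): Z₂ = −j68.03 Ω
Parallel: Z = Z₁Z₂/(Z₁+Z₂), |Z| = 48.72 Ω, ∠Z = 75.52°
I = V/|Z| = 1.1/48.72 = 22.58 mA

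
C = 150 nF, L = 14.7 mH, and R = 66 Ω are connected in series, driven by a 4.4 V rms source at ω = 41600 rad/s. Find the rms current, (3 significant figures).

X_L = ωL = 612 Ω
X_C = 1/(ωC) = 160 Ω
Net reactance X = X_L − X_C = 451 Ω
Z = 66.0 + j451 Ω
|Z| = √(66.0² + 451²) = 456 Ω
I = V/|Z| = 4.4/456 = 9.65 mA

9.65 mA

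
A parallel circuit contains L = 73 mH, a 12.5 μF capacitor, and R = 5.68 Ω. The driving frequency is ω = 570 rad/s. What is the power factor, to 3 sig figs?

0.995

X_L = ωL = 41.6 Ω
X_C = 1/(ωC) = 140 Ω
Parallel: admittances add. Y = 1/R + 1/(jωL) + jωC
Y = (0.176 − j0.0169) S
|Y| = 0.177 S → |Z| = 1/|Y| = 5.65 Ω, ∠Z = −∠Y = 5.49°
cos φ = cos(5.49°) = 0.995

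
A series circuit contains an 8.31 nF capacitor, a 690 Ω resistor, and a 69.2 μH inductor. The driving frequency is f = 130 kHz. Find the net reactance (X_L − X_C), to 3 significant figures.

ω = 2πf = 816800 rad/s
X_L = ωL = 56.5 Ω
X_C = 1/(ωC) = 147 Ω
X = 56.5 − 147 = -90.8 Ω

-90.8 Ω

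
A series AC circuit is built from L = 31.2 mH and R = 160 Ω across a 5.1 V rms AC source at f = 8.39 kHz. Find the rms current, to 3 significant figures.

ω = 2πf = 52720 rad/s
X_L = ωL = 1640 Ω
Z = 160 + j1640 Ω
|Z| = √(160² + 1640²) = 1650 Ω
I = V/|Z| = 5.1/1650 = 3.09 mA

3.09 mA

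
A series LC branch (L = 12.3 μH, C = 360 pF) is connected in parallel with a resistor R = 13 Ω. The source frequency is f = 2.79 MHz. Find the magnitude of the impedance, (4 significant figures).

12.68 Ω

ω = 2πf = 1.753e+07 rad/s
X_L = ωL = 215.6 Ω
X_C = 1/(ωC) = 158.5 Ω
Branch 1: Z₁ = R = 13.00 Ω
Branch 2 (series LC): Z₂ = j(X_L − X_C) = j57.16 Ω
Parallel: Z = Z₁Z₂/(Z₁+Z₂), |Z| = 12.68 Ω, ∠Z = 12.81°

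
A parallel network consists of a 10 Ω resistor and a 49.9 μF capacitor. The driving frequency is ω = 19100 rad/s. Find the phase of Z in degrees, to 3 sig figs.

-84.0°

X_C = 1/(ωC) = 1.05 Ω
Parallel: admittances add. Y = 1/R + jωC
Y = (0.100 + j0.953) S
|Y| = 0.958 S → |Z| = 1/|Y| = 1.04 Ω, ∠Z = −∠Y = -84.0°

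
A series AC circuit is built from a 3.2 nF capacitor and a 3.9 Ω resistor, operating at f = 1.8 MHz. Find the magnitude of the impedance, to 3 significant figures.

ω = 2πf = 1.131e+07 rad/s
X_C = 1/(ωC) = 27.6 Ω
Z = 3.90 − j27.6 Ω
|Z| = √(3.90² + 27.6²) = 27.9 Ω

27.9 Ω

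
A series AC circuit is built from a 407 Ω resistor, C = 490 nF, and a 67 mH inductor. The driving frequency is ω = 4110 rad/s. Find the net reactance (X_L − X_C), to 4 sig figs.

X_L = ωL = 275.4 Ω
X_C = 1/(ωC) = 496.5 Ω
X = 275.4 − 496.5 = -221.2 Ω

-221.2 Ω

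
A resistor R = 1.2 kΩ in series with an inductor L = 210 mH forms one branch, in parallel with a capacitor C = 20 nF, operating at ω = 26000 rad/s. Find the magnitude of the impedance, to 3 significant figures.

2880 Ω

X_L = ωL = 5460 Ω
X_C = 1/(ωC) = 1920 Ω
Branch 1 (R+jX_L): Z₁ = 1200 + j5460 Ω, |Z₁| = 5590 Ω
Branch 2 (−jX_C): Z₂ = −j1920 Ω
Parallel: Z = Z₁Z₂/(Z₁+Z₂), |Z| = 2880 Ω, ∠Z = -83.7°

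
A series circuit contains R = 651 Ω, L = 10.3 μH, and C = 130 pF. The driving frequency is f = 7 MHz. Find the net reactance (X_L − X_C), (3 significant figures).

ω = 2πf = 4.398e+07 rad/s
X_L = ωL = 453 Ω
X_C = 1/(ωC) = 175 Ω
X = 453 − 175 = 278 Ω

278 Ω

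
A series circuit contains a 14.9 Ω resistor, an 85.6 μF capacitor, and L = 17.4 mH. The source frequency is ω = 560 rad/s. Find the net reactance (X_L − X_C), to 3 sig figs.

X_L = ωL = 9.74 Ω
X_C = 1/(ωC) = 20.9 Ω
X = 9.74 − 20.9 = -11.1 Ω

-11.1 Ω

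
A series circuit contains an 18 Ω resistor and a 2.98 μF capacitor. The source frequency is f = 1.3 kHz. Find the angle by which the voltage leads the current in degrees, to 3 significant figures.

ω = 2πf = 8168 rad/s
X_C = 1/(ωC) = 41.1 Ω
Z = 18.0 − j41.1 Ω
|Z| = √(18.0² + 41.1²) = 44.9 Ω
∠Z = arctan(-41.1/18.0) = -66.3°

-66.3°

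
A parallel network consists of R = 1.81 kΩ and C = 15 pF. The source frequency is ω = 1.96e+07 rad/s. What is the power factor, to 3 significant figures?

X_C = 1/(ωC) = 3400 Ω
Parallel: admittances add. Y = 1/R + jωC
Y = (0.000552 + j0.000294) S
|Y| = 0.000626 S → |Z| = 1/|Y| = 1600 Ω, ∠Z = −∠Y = -28.0°
cos φ = cos(-28.0°) = 0.883

0.883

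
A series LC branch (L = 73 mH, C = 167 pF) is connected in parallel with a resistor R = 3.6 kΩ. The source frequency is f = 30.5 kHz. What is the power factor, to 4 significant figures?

ω = 2πf = 191600 rad/s
X_L = ωL = 13990 Ω
X_C = 1/(ωC) = 31250 Ω
Branch 1: Z₁ = R = 3600 Ω
Branch 2 (series LC): Z₂ = j(X_L − X_C) = −j17260 Ω
Parallel: Z = Z₁Z₂/(Z₁+Z₂), |Z| = 3524 Ω, ∠Z = -11.78°
cos φ = cos(-11.78°) = 0.9789

0.9789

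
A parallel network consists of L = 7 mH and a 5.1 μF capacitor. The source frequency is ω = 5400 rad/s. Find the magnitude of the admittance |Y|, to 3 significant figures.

X_L = ωL = 37.8 Ω
X_C = 1/(ωC) = 36.3 Ω
Parallel: admittances add. Y = 1/(jωL) + jωC
Y = (0 + j0.00108) S
|Y| = 0.00108 S → |Z| = 1/|Y| = 922 Ω, ∠Z = −∠Y = -90.0°

1.08 mS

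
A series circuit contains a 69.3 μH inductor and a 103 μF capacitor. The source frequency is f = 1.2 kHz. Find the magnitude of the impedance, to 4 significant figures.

ω = 2πf = 7540 rad/s
X_L = ωL = 0.5225 Ω
X_C = 1/(ωC) = 1.288 Ω
Net reactance X = X_L − X_C = -0.7652 Ω
Z = − j0.7652 Ω
|Z| = √(0² + 0.7652²) = 0.7652 Ω

0.7652 Ω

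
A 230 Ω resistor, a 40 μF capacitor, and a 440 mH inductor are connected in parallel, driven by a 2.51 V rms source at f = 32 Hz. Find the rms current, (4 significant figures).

ω = 2πf = 201.1 rad/s
X_L = ωL = 88.47 Ω
X_C = 1/(ωC) = 124.3 Ω
Parallel: admittances add. Y = 1/R + 1/(jωL) + jωC
Y = (0.004348 − j0.003261) S
|Y| = 0.005435 S → |Z| = 1/|Y| = 184.0 Ω, ∠Z = −∠Y = 36.87°
I = V/|Z| = 2.51/184.0 = 13.64 mA

13.64 mA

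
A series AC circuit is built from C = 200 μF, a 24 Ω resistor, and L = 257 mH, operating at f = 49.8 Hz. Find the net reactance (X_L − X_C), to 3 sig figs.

ω = 2πf = 312.9 rad/s
X_L = ωL = 80.4 Ω
X_C = 1/(ωC) = 16.0 Ω
X = 80.4 − 16.0 = 64.4 Ω

64.4 Ω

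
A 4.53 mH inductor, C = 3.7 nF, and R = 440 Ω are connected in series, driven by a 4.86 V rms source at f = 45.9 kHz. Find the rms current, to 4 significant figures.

ω = 2πf = 288400 rad/s
X_L = ωL = 1306 Ω
X_C = 1/(ωC) = 937.1 Ω
Net reactance X = X_L − X_C = 369.3 Ω
Z = 440.0 + j369.3 Ω
|Z| = √(440.0² + 369.3²) = 574.4 Ω
I = V/|Z| = 4.86/574.4 = 8.460 mA

8.460 mA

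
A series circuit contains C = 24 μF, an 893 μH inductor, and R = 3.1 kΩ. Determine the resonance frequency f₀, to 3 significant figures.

1.09 kHz

ω₀ = 1/√(LC) = 1/√(0.000893 × 2.4e-05) = 6831 rad/s
f₀ = ω₀/(2π) = 1.09 kHz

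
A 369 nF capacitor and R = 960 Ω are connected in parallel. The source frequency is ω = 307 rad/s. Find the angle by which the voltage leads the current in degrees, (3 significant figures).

X_C = 1/(ωC) = 8830 Ω
Parallel: admittances add. Y = 1/R + jωC
Y = (0.00104 + j0.000113) S
|Y| = 0.00105 S → |Z| = 1/|Y| = 954 Ω, ∠Z = −∠Y = -6.21°

-6.21°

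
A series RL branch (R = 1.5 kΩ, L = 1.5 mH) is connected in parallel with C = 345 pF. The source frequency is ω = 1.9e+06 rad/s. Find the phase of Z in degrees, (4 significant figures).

X_L = ωL = 2850 Ω
X_C = 1/(ωC) = 1526 Ω
Branch 1 (R+jX_L): Z₁ = 1500 + j2850 Ω, |Z₁| = 3221 Ω
Branch 2 (−jX_C): Z₂ = −j1526 Ω
Parallel: Z = Z₁Z₂/(Z₁+Z₂), |Z| = 2455 Ω, ∠Z = -69.20°

-69.20°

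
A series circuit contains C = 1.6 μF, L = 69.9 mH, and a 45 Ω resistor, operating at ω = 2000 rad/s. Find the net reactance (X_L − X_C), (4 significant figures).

-172.7 Ω

X_L = ωL = 139.8 Ω
X_C = 1/(ωC) = 312.5 Ω
X = 139.8 − 312.5 = -172.7 Ω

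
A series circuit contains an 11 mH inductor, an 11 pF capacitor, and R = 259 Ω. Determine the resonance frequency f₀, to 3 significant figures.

ω₀ = 1/√(LC) = 1/√(0.011 × 1.1e-11) = 2.875e+06 rad/s
f₀ = ω₀/(2π) = 458 kHz

458 kHz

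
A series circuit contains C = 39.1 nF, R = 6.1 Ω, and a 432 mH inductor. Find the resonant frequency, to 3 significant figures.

1.22 kHz

ω₀ = 1/√(LC) = 1/√(0.432 × 3.91e-08) = 7694 rad/s
f₀ = ω₀/(2π) = 1.22 kHz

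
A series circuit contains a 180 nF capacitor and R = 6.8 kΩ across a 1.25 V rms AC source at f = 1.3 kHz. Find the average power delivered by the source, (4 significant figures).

227.5 μW

ω = 2πf = 8168 rad/s
X_C = 1/(ωC) = 680.1 Ω
Z = 6800 − j680.1 Ω
|Z| = √(6800² + 680.1²) = 6834 Ω
∠Z = arctan(-680.1/6800) = -5.712°
I = V/|Z| = 182.9 μA
P = VI cos φ = 1.25 × 0.0001829 × cos(-5.712°) = 227.5 μW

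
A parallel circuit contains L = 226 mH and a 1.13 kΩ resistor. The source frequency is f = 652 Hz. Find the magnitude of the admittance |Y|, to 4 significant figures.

1.396 mS

ω = 2πf = 4097 rad/s
X_L = ωL = 925.8 Ω
Parallel: admittances add. Y = 1/R + 1/(jωL)
Y = (0.0008850 − j0.001080) S
|Y| = 0.001396 S → |Z| = 1/|Y| = 716.2 Ω, ∠Z = −∠Y = 50.67°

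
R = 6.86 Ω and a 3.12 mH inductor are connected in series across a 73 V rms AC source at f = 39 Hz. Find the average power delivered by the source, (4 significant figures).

ω = 2πf = 245.0 rad/s
X_L = ωL = 0.7645 Ω
Z = 6.860 + j0.7645 Ω
|Z| = √(6.860² + 0.7645²) = 6.902 Ω
∠Z = arctan(0.7645/6.860) = 6.359°
I = V/|Z| = 10.58 A
P = VI cos φ = 73 × 10.58 × cos(6.359°) = 767.3 W

767.3 W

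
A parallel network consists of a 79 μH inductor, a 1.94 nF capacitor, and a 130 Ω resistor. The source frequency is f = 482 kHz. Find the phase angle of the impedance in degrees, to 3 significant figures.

-12.4°

ω = 2πf = 3.028e+06 rad/s
X_L = ωL = 239 Ω
X_C = 1/(ωC) = 170 Ω
Parallel: admittances add. Y = 1/R + 1/(jωL) + jωC
Y = (0.00769 + j0.00170) S
|Y| = 0.00788 S → |Z| = 1/|Y| = 127 Ω, ∠Z = −∠Y = -12.4°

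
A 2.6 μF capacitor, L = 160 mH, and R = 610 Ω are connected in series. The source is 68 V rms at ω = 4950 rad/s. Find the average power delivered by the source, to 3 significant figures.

3.20 W

X_L = ωL = 792 Ω
X_C = 1/(ωC) = 77.7 Ω
Net reactance X = X_L − X_C = 714 Ω
Z = 610 + j714 Ω
|Z| = √(610² + 714²) = 939 Ω
∠Z = arctan(714/610) = 49.5°
I = V/|Z| = 72.4 mA
P = VI cos φ = 68 × 0.0724 × cos(49.5°) = 3.20 W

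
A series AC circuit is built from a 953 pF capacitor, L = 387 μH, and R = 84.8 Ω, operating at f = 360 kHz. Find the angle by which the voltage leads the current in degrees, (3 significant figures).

78.4°

ω = 2πf = 2.262e+06 rad/s
X_L = ωL = 875 Ω
X_C = 1/(ωC) = 464 Ω
Net reactance X = X_L − X_C = 411 Ω
Z = 84.8 + j411 Ω
|Z| = √(84.8² + 411²) = 420 Ω
∠Z = arctan(411/84.8) = 78.4°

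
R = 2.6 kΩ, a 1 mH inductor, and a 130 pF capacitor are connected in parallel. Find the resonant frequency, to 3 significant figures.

441 kHz

ω₀ = 1/√(LC) = 1/√(0.001 × 1.3e-10) = 2.774e+06 rad/s
f₀ = ω₀/(2π) = 441 kHz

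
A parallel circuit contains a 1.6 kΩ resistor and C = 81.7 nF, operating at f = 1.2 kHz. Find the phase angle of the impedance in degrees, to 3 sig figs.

ω = 2πf = 7540 rad/s
X_C = 1/(ωC) = 1620 Ω
Parallel: admittances add. Y = 1/R + jωC
Y = (0.000625 + j0.000616) S
|Y| = 0.000878 S → |Z| = 1/|Y| = 1140 Ω, ∠Z = −∠Y = -44.6°

-44.6°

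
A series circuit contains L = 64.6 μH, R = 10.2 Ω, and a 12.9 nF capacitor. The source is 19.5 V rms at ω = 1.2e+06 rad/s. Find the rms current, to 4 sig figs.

X_L = ωL = 77.52 Ω
X_C = 1/(ωC) = 64.60 Ω
Net reactance X = X_L − X_C = 12.92 Ω
Z = 10.20 + j12.92 Ω
|Z| = √(10.20² + 12.92²) = 16.46 Ω
I = V/|Z| = 19.5/16.46 = 1.185 A

1.185 A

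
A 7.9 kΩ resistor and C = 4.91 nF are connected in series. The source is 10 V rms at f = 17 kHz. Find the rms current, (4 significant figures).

1.230 mA

ω = 2πf = 106800 rad/s
X_C = 1/(ωC) = 1907 Ω
Z = 7900 − j1907 Ω
|Z| = √(7900² + 1907²) = 8127 Ω
I = V/|Z| = 10/8127 = 1.230 mA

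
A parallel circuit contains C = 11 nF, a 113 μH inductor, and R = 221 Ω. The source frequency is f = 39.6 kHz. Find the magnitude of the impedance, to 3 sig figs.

30.2 Ω

ω = 2πf = 248800 rad/s
X_L = ωL = 28.1 Ω
X_C = 1/(ωC) = 365 Ω
Parallel: admittances add. Y = 1/R + 1/(jωL) + jωC
Y = (0.00452 − j0.0328) S
|Y| = 0.0331 S → |Z| = 1/|Y| = 30.2 Ω, ∠Z = −∠Y = 82.2°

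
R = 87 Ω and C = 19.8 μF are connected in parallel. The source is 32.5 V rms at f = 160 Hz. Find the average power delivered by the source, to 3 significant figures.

12.1 W

ω = 2πf = 1005 rad/s
X_C = 1/(ωC) = 50.2 Ω
Parallel: admittances add. Y = 1/R + jωC
Y = (0.0115 + j0.0199) S
|Y| = 0.0230 S → |Z| = 1/|Y| = 43.5 Ω, ∠Z = −∠Y = -60.0°
I = V/|Z| = 747 mA
P = VI cos φ = 32.5 × 0.747 × cos(-60.0°) = 12.1 W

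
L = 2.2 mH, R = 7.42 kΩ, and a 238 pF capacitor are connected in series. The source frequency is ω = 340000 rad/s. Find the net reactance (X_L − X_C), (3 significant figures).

-11600 Ω

X_L = ωL = 748 Ω
X_C = 1/(ωC) = 12400 Ω
X = 748 − 12400 = -11600 Ω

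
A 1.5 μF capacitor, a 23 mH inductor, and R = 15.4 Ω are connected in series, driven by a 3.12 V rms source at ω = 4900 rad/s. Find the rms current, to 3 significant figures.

112 mA

X_L = ωL = 113 Ω
X_C = 1/(ωC) = 136 Ω
Net reactance X = X_L − X_C = -23.4 Ω
Z = 15.4 − j23.4 Ω
|Z| = √(15.4² + 23.4²) = 28.0 Ω
I = V/|Z| = 3.12/28.0 = 112 mA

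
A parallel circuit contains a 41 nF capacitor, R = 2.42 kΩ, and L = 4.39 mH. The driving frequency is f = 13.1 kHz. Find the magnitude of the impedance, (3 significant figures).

1360 Ω

ω = 2πf = 82310 rad/s
X_L = ωL = 361 Ω
X_C = 1/(ωC) = 296 Ω
Parallel: admittances add. Y = 1/R + 1/(jωL) + jωC
Y = (0.000413 + j0.000607) S
|Y| = 0.000734 S → |Z| = 1/|Y| = 1360 Ω, ∠Z = −∠Y = -55.8°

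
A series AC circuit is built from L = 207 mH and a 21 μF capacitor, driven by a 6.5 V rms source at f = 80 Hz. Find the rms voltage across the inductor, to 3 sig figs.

ω = 2πf = 502.7 rad/s
X_L = ωL = 104 Ω
X_C = 1/(ωC) = 94.7 Ω
Net reactance X = X_L − X_C = 9.31 Ω
Z = j9.31 Ω
|Z| = √(0² + 9.31²) = 9.31 Ω
I = V/|Z| = 698 mA
V_L = I·|Z_L| = 0.698 × 104 = 72.6 V

72.6 V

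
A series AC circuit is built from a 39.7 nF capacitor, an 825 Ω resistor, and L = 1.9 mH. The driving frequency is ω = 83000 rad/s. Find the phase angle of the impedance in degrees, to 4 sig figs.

X_L = ωL = 157.7 Ω
X_C = 1/(ωC) = 303.5 Ω
Net reactance X = X_L − X_C = -145.8 Ω
Z = 825.0 − j145.8 Ω
|Z| = √(825.0² + 145.8²) = 837.8 Ω
∠Z = arctan(-145.8/825.0) = -10.02°

-10.02°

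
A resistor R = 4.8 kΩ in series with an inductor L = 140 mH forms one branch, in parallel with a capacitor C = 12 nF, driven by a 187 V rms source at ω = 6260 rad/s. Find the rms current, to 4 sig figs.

38.38 mA

X_L = ωL = 876.4 Ω
X_C = 1/(ωC) = 13310 Ω
Branch 1 (R+jX_L): Z₁ = 4800 + j876.4 Ω, |Z₁| = 4879 Ω
Branch 2 (−jX_C): Z₂ = −j13310 Ω
Parallel: Z = Z₁Z₂/(Z₁+Z₂), |Z| = 4873 Ω, ∠Z = -10.76°
I = V/|Z| = 187/4873 = 38.38 mA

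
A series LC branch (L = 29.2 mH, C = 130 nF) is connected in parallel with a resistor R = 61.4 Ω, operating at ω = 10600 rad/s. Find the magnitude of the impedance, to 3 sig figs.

60.7 Ω

X_L = ωL = 310 Ω
X_C = 1/(ωC) = 726 Ω
Branch 1: Z₁ = R = 61.4 Ω
Branch 2 (series LC): Z₂ = j(X_L − X_C) = −j416 Ω
Parallel: Z = Z₁Z₂/(Z₁+Z₂), |Z| = 60.7 Ω, ∠Z = -8.39°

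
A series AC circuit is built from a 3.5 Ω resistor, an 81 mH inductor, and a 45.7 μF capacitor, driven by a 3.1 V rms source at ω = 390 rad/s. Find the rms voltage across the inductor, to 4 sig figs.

3.954 V

X_L = ωL = 31.59 Ω
X_C = 1/(ωC) = 56.11 Ω
Net reactance X = X_L − X_C = -24.52 Ω
Z = 3.500 − j24.52 Ω
|Z| = √(3.500² + 24.52²) = 24.77 Ω
I = V/|Z| = 125.2 mA
V_L = I·|Z_L| = 0.1252 × 31.59 = 3.954 V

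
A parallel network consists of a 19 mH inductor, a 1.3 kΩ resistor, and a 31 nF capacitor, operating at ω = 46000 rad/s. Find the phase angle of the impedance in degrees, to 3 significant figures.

-20.1°

X_L = ωL = 874 Ω
X_C = 1/(ωC) = 701 Ω
Parallel: admittances add. Y = 1/R + 1/(jωL) + jωC
Y = (0.000769 + j0.000282) S
|Y| = 0.000819 S → |Z| = 1/|Y| = 1220 Ω, ∠Z = −∠Y = -20.1°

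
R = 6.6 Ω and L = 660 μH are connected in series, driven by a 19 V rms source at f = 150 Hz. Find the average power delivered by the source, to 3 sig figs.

54.2 W

ω = 2πf = 942.5 rad/s
X_L = ωL = 0.622 Ω
Z = 6.60 + j0.622 Ω
|Z| = √(6.60² + 0.622²) = 6.63 Ω
∠Z = arctan(0.622/6.60) = 5.38°
I = V/|Z| = 2.87 A
P = VI cos φ = 19 × 2.87 × cos(5.38°) = 54.2 W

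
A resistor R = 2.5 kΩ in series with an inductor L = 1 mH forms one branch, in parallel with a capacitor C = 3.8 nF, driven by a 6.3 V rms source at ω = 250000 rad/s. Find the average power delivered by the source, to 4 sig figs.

X_L = ωL = 250.0 Ω
X_C = 1/(ωC) = 1053 Ω
Branch 1 (R+jX_L): Z₁ = 2500 + j250.0 Ω, |Z₁| = 2512 Ω
Branch 2 (−jX_C): Z₂ = −j1053 Ω
Parallel: Z = Z₁Z₂/(Z₁+Z₂), |Z| = 1007 Ω, ∠Z = -66.49°
I = V/|Z| = 6.255 mA
P = VI cos φ = 6.3 × 0.006255 × cos(-66.49°) = 15.72 mW

15.72 mW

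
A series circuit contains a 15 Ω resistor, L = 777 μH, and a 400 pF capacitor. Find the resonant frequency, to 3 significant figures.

ω₀ = 1/√(LC) = 1/√(0.000777 × 4e-10) = 1.794e+06 rad/s
f₀ = ω₀/(2π) = 285 kHz

285 kHz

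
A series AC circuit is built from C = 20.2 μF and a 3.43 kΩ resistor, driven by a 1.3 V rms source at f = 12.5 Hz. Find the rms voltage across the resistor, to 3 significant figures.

ω = 2πf = 78.54 rad/s
X_C = 1/(ωC) = 630 Ω
Z = 3430 − j630 Ω
|Z| = √(3430² + 630²) = 3490 Ω
I = V/|Z| = 373 μA
V_R = I·|Z_R| = 0.000373 × 3430 = 1.28 V

1.28 V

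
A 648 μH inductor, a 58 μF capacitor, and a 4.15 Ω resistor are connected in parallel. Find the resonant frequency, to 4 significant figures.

821.0 Hz

ω₀ = 1/√(LC) = 1/√(0.000648 × 5.8e-05) = 5158 rad/s
f₀ = ω₀/(2π) = 821.0 Hz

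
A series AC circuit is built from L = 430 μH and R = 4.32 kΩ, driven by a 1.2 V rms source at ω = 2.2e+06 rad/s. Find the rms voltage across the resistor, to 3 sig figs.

1.17 V

X_L = ωL = 946 Ω
Z = 4320 + j946 Ω
|Z| = √(4320² + 946²) = 4420 Ω
I = V/|Z| = 271 μA
V_R = I·|Z_R| = 0.000271 × 4320 = 1.17 V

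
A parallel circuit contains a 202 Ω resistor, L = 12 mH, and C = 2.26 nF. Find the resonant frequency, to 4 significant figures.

ω₀ = 1/√(LC) = 1/√(0.012 × 2.26e-09) = 192000 rad/s
f₀ = ω₀/(2π) = 30.56 kHz

30.56 kHz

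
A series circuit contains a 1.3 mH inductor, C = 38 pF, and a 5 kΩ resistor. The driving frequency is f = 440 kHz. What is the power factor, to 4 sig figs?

0.6449

ω = 2πf = 2.765e+06 rad/s
X_L = ωL = 3594 Ω
X_C = 1/(ωC) = 9519 Ω
Net reactance X = X_L − X_C = -5925 Ω
Z = 5000 − j5925 Ω
|Z| = √(5000² + 5925²) = 7753 Ω
∠Z = arctan(-5925/5000) = -49.84°
cos φ = cos(-49.84°) = 0.6449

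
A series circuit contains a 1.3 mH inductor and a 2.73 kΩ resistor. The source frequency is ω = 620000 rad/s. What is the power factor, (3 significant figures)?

0.959

X_L = ωL = 806 Ω
Z = 2730 + j806 Ω
|Z| = √(2730² + 806²) = 2850 Ω
∠Z = arctan(806/2730) = 16.4°
cos φ = cos(16.4°) = 0.959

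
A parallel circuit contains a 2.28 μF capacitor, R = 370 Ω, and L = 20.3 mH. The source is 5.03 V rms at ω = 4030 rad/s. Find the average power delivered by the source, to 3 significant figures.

68.4 mW

X_L = ωL = 81.8 Ω
X_C = 1/(ωC) = 109 Ω
Parallel: admittances add. Y = 1/R + 1/(jωL) + jωC
Y = (0.00270 − j0.00304) S
|Y| = 0.00406 S → |Z| = 1/|Y| = 246 Ω, ∠Z = −∠Y = 48.3°
I = V/|Z| = 20.4 mA
P = VI cos φ = 5.03 × 0.0204 × cos(48.3°) = 68.4 mW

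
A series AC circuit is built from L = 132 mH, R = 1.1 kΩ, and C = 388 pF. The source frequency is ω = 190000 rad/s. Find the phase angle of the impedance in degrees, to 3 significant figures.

X_L = ωL = 25100 Ω
X_C = 1/(ωC) = 13600 Ω
Net reactance X = X_L − X_C = 11500 Ω
Z = 1100 + j11500 Ω
|Z| = √(1100² + 11500²) = 11600 Ω
∠Z = arctan(11500/1100) = 84.5°

84.5°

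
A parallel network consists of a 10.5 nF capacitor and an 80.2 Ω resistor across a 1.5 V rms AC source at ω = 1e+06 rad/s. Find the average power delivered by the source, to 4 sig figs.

28.05 mW

X_C = 1/(ωC) = 95.24 Ω
Parallel: admittances add. Y = 1/R + jωC
Y = (0.01247 + j0.01050) S
|Y| = 0.01630 S → |Z| = 1/|Y| = 61.35 Ω, ∠Z = −∠Y = -40.10°
I = V/|Z| = 24.45 mA
P = VI cos φ = 1.5 × 0.02445 × cos(-40.10°) = 28.05 mW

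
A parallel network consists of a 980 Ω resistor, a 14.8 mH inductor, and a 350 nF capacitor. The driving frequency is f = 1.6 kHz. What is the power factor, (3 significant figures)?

ω = 2πf = 10050 rad/s
X_L = ωL = 149 Ω
X_C = 1/(ωC) = 284 Ω
Parallel: admittances add. Y = 1/R + 1/(jωL) + jωC
Y = (0.00102 − j0.00320) S
|Y| = 0.00336 S → |Z| = 1/|Y| = 298 Ω, ∠Z = −∠Y = 72.3°
cos φ = cos(72.3°) = 0.304

0.304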